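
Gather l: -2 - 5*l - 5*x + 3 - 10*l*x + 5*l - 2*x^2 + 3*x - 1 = -10*l*x - 2*x^2 - 2*x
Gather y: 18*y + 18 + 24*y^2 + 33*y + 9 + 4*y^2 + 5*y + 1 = 28*y^2 + 56*y + 28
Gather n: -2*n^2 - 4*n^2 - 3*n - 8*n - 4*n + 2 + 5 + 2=-6*n^2 - 15*n + 9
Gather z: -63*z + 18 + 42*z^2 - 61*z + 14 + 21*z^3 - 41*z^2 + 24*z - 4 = 21*z^3 + z^2 - 100*z + 28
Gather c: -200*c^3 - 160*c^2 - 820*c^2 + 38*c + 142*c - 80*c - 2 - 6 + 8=-200*c^3 - 980*c^2 + 100*c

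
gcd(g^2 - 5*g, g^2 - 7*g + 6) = 1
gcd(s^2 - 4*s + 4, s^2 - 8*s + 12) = s - 2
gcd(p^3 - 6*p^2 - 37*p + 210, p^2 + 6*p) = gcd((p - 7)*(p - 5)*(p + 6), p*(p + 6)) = p + 6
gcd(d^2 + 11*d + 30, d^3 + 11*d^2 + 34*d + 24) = d + 6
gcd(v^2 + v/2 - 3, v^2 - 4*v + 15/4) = v - 3/2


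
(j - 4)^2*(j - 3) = j^3 - 11*j^2 + 40*j - 48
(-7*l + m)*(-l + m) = 7*l^2 - 8*l*m + m^2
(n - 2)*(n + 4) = n^2 + 2*n - 8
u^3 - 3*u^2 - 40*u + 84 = (u - 7)*(u - 2)*(u + 6)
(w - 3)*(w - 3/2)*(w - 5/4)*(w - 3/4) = w^4 - 13*w^3/2 + 231*w^2/16 - 423*w/32 + 135/32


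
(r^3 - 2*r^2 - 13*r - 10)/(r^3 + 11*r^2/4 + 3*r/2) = 4*(r^2 - 4*r - 5)/(r*(4*r + 3))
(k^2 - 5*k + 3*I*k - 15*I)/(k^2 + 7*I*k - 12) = (k - 5)/(k + 4*I)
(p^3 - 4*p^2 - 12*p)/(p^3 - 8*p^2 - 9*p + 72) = p*(p^2 - 4*p - 12)/(p^3 - 8*p^2 - 9*p + 72)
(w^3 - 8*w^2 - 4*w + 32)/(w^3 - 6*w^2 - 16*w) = (w - 2)/w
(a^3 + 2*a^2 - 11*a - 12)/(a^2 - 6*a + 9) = (a^2 + 5*a + 4)/(a - 3)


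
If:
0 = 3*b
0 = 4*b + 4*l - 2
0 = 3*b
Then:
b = 0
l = 1/2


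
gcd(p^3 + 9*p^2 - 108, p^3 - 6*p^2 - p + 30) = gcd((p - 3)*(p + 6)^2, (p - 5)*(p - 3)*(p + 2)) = p - 3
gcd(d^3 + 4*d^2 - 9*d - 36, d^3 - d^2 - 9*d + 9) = d^2 - 9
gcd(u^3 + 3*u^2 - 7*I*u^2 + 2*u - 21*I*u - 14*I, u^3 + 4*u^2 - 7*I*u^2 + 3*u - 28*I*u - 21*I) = u^2 + u*(1 - 7*I) - 7*I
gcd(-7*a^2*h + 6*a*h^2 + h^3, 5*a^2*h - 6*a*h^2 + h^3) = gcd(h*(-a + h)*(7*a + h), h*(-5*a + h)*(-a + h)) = a*h - h^2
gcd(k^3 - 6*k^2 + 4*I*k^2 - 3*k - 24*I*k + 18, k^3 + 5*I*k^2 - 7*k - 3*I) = k^2 + 4*I*k - 3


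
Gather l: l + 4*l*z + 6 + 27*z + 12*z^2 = l*(4*z + 1) + 12*z^2 + 27*z + 6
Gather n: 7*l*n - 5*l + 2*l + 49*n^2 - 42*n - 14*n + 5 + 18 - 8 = -3*l + 49*n^2 + n*(7*l - 56) + 15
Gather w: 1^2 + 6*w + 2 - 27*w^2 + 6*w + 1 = -27*w^2 + 12*w + 4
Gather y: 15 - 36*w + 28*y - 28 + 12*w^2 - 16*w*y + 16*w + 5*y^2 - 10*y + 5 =12*w^2 - 20*w + 5*y^2 + y*(18 - 16*w) - 8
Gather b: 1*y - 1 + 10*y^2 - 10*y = 10*y^2 - 9*y - 1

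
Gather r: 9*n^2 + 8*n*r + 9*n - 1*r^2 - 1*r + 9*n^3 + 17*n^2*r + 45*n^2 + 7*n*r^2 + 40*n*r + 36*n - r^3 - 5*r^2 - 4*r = 9*n^3 + 54*n^2 + 45*n - r^3 + r^2*(7*n - 6) + r*(17*n^2 + 48*n - 5)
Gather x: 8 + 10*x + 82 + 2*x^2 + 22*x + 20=2*x^2 + 32*x + 110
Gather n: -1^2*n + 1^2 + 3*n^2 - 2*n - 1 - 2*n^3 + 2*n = -2*n^3 + 3*n^2 - n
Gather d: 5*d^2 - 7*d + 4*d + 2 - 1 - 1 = 5*d^2 - 3*d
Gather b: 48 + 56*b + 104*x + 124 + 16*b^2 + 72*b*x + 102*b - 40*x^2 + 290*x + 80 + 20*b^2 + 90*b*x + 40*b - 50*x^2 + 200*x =36*b^2 + b*(162*x + 198) - 90*x^2 + 594*x + 252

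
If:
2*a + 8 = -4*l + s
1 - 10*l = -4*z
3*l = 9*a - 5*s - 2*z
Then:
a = -56*z/5 - 423/10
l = 2*z/5 + 1/10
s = -104*z/5 - 381/5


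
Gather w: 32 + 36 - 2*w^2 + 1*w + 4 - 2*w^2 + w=-4*w^2 + 2*w + 72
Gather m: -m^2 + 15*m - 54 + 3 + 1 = -m^2 + 15*m - 50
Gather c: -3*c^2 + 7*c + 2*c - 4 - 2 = -3*c^2 + 9*c - 6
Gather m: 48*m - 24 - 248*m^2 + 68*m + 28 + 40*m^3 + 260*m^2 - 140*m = 40*m^3 + 12*m^2 - 24*m + 4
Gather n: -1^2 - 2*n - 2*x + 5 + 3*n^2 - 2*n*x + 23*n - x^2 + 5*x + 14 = 3*n^2 + n*(21 - 2*x) - x^2 + 3*x + 18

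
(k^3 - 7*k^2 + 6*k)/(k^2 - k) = k - 6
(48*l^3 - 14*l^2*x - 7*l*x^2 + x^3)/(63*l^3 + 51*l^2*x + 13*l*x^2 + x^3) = (16*l^2 - 10*l*x + x^2)/(21*l^2 + 10*l*x + x^2)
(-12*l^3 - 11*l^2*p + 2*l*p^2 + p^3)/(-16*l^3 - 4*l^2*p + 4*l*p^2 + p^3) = (-3*l^2 - 2*l*p + p^2)/(-4*l^2 + p^2)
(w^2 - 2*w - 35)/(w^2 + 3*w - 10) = (w - 7)/(w - 2)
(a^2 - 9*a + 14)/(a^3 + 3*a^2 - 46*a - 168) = (a - 2)/(a^2 + 10*a + 24)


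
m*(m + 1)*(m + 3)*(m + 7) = m^4 + 11*m^3 + 31*m^2 + 21*m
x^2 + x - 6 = (x - 2)*(x + 3)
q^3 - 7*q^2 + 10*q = q*(q - 5)*(q - 2)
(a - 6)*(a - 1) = a^2 - 7*a + 6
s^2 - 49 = (s - 7)*(s + 7)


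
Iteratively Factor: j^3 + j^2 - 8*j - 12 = (j - 3)*(j^2 + 4*j + 4) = (j - 3)*(j + 2)*(j + 2)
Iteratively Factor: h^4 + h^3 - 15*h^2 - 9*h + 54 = (h + 3)*(h^3 - 2*h^2 - 9*h + 18) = (h - 3)*(h + 3)*(h^2 + h - 6) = (h - 3)*(h - 2)*(h + 3)*(h + 3)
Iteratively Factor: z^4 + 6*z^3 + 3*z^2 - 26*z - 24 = (z + 3)*(z^3 + 3*z^2 - 6*z - 8) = (z + 3)*(z + 4)*(z^2 - z - 2) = (z + 1)*(z + 3)*(z + 4)*(z - 2)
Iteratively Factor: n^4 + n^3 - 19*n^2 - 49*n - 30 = (n + 3)*(n^3 - 2*n^2 - 13*n - 10) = (n - 5)*(n + 3)*(n^2 + 3*n + 2) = (n - 5)*(n + 2)*(n + 3)*(n + 1)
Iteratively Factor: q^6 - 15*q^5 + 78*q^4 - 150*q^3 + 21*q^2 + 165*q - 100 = (q + 1)*(q^5 - 16*q^4 + 94*q^3 - 244*q^2 + 265*q - 100) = (q - 5)*(q + 1)*(q^4 - 11*q^3 + 39*q^2 - 49*q + 20) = (q - 5)*(q - 1)*(q + 1)*(q^3 - 10*q^2 + 29*q - 20) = (q - 5)*(q - 1)^2*(q + 1)*(q^2 - 9*q + 20) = (q - 5)^2*(q - 1)^2*(q + 1)*(q - 4)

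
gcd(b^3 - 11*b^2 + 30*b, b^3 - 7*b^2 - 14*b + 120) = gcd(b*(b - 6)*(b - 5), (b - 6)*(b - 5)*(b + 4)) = b^2 - 11*b + 30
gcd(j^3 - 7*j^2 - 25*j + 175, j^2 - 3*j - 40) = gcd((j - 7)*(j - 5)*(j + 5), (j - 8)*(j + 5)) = j + 5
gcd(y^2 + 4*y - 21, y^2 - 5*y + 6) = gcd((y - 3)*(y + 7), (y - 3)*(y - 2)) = y - 3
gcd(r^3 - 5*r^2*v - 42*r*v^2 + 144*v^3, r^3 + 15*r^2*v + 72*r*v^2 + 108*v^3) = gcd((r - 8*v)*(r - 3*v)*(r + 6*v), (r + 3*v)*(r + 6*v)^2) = r + 6*v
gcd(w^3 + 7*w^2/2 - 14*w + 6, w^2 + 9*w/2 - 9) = w + 6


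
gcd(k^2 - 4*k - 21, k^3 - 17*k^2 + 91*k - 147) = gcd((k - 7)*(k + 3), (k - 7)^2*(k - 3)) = k - 7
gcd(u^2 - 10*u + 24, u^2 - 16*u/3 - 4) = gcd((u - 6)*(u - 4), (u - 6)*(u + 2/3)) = u - 6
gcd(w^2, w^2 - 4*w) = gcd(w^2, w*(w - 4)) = w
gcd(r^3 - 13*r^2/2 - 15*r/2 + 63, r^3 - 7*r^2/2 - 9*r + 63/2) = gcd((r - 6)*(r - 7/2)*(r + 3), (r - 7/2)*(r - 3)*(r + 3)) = r^2 - r/2 - 21/2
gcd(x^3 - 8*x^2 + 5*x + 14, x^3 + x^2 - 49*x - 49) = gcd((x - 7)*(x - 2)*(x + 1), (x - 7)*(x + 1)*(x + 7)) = x^2 - 6*x - 7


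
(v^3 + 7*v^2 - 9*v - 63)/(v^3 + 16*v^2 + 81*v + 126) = (v - 3)/(v + 6)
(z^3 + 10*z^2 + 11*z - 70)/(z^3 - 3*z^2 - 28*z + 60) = (z + 7)/(z - 6)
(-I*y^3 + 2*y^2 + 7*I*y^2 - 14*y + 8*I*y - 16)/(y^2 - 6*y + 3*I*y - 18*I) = (-I*y^3 + y^2*(2 + 7*I) + y*(-14 + 8*I) - 16)/(y^2 + y*(-6 + 3*I) - 18*I)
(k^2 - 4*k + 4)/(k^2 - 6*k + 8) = (k - 2)/(k - 4)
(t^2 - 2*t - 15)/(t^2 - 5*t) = (t + 3)/t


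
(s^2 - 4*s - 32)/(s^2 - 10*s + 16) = (s + 4)/(s - 2)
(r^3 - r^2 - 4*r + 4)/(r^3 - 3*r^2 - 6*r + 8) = (r - 2)/(r - 4)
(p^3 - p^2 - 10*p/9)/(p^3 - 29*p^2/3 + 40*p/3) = (p + 2/3)/(p - 8)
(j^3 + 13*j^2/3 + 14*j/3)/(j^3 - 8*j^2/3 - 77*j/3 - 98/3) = j/(j - 7)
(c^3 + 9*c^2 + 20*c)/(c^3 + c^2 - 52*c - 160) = c/(c - 8)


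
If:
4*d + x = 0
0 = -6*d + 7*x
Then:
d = 0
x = 0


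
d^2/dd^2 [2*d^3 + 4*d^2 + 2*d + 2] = 12*d + 8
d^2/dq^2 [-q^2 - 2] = -2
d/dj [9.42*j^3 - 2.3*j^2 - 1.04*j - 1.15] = 28.26*j^2 - 4.6*j - 1.04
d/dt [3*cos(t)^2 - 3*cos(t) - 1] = 3*sin(t) - 3*sin(2*t)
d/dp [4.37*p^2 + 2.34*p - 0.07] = 8.74*p + 2.34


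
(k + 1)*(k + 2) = k^2 + 3*k + 2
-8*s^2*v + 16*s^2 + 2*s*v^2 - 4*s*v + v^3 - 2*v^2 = (-2*s + v)*(4*s + v)*(v - 2)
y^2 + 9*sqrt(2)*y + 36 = (y + 3*sqrt(2))*(y + 6*sqrt(2))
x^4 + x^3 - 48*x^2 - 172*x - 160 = (x - 8)*(x + 2)^2*(x + 5)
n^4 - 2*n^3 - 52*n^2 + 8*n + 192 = (n - 8)*(n - 2)*(n + 2)*(n + 6)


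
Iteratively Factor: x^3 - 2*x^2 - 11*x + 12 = (x - 4)*(x^2 + 2*x - 3) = (x - 4)*(x - 1)*(x + 3)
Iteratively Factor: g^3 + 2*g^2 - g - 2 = (g + 1)*(g^2 + g - 2) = (g + 1)*(g + 2)*(g - 1)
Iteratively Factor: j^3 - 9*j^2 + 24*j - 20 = (j - 2)*(j^2 - 7*j + 10) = (j - 5)*(j - 2)*(j - 2)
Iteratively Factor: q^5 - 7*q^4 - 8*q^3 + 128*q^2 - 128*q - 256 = (q + 1)*(q^4 - 8*q^3 + 128*q - 256) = (q - 4)*(q + 1)*(q^3 - 4*q^2 - 16*q + 64) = (q - 4)^2*(q + 1)*(q^2 - 16) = (q - 4)^2*(q + 1)*(q + 4)*(q - 4)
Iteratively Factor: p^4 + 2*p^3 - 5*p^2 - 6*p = (p)*(p^3 + 2*p^2 - 5*p - 6) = p*(p + 1)*(p^2 + p - 6) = p*(p - 2)*(p + 1)*(p + 3)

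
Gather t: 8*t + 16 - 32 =8*t - 16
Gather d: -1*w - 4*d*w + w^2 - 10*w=-4*d*w + w^2 - 11*w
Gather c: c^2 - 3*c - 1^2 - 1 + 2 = c^2 - 3*c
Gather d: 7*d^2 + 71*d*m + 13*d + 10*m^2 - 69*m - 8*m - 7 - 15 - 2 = 7*d^2 + d*(71*m + 13) + 10*m^2 - 77*m - 24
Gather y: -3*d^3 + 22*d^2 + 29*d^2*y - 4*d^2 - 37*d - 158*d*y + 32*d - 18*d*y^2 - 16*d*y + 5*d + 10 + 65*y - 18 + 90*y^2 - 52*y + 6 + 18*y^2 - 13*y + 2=-3*d^3 + 18*d^2 + y^2*(108 - 18*d) + y*(29*d^2 - 174*d)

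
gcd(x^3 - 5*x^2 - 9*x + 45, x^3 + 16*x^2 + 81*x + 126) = x + 3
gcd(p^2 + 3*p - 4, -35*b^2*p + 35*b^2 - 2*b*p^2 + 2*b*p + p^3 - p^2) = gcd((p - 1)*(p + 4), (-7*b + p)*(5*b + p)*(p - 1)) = p - 1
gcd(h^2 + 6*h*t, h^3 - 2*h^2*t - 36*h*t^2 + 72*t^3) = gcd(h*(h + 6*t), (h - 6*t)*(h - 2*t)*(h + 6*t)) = h + 6*t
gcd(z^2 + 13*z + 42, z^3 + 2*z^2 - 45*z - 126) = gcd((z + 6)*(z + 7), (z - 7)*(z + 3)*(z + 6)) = z + 6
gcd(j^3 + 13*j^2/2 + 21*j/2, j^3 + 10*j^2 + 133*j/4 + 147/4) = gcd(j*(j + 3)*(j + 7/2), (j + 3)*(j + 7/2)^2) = j^2 + 13*j/2 + 21/2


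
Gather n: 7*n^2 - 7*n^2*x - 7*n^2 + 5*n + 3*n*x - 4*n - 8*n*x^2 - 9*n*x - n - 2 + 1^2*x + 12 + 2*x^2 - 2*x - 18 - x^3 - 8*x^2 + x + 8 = -7*n^2*x + n*(-8*x^2 - 6*x) - x^3 - 6*x^2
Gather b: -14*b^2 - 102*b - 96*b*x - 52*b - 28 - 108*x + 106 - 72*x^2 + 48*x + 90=-14*b^2 + b*(-96*x - 154) - 72*x^2 - 60*x + 168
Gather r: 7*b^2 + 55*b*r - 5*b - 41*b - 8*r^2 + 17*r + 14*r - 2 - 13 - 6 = 7*b^2 - 46*b - 8*r^2 + r*(55*b + 31) - 21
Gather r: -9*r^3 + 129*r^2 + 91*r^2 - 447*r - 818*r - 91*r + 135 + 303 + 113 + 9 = -9*r^3 + 220*r^2 - 1356*r + 560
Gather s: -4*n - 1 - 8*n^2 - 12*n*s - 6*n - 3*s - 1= -8*n^2 - 10*n + s*(-12*n - 3) - 2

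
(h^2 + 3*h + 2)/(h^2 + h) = (h + 2)/h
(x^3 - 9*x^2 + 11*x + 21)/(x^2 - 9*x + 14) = (x^2 - 2*x - 3)/(x - 2)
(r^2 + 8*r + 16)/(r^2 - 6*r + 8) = (r^2 + 8*r + 16)/(r^2 - 6*r + 8)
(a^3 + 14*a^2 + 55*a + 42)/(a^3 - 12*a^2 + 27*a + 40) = (a^2 + 13*a + 42)/(a^2 - 13*a + 40)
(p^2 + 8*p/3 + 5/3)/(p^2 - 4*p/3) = (3*p^2 + 8*p + 5)/(p*(3*p - 4))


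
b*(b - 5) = b^2 - 5*b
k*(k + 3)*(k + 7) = k^3 + 10*k^2 + 21*k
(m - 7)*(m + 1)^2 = m^3 - 5*m^2 - 13*m - 7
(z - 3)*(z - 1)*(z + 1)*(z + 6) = z^4 + 3*z^3 - 19*z^2 - 3*z + 18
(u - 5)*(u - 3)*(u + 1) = u^3 - 7*u^2 + 7*u + 15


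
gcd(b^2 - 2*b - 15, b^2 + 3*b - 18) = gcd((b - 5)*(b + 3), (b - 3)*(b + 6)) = 1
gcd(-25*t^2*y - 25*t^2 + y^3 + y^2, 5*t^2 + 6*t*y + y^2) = 5*t + y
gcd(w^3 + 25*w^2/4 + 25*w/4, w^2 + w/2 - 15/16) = w + 5/4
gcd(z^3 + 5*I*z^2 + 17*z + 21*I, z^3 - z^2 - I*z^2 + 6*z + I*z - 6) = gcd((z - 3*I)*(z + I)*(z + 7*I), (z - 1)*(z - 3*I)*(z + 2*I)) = z - 3*I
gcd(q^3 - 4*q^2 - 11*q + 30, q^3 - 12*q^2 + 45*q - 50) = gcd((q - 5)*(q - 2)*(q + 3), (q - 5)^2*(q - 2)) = q^2 - 7*q + 10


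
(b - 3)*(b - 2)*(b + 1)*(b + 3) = b^4 - b^3 - 11*b^2 + 9*b + 18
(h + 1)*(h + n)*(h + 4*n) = h^3 + 5*h^2*n + h^2 + 4*h*n^2 + 5*h*n + 4*n^2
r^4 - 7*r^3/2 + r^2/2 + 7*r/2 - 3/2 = (r - 3)*(r - 1)*(r - 1/2)*(r + 1)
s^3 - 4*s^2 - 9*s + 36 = (s - 4)*(s - 3)*(s + 3)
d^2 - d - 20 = (d - 5)*(d + 4)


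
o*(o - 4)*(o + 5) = o^3 + o^2 - 20*o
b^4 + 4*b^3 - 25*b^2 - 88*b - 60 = (b - 5)*(b + 1)*(b + 2)*(b + 6)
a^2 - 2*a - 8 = (a - 4)*(a + 2)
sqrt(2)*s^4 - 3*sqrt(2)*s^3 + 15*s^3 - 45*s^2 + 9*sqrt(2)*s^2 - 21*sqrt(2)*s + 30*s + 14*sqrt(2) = (s - 2)*(s - 1)*(s + 7*sqrt(2))*(sqrt(2)*s + 1)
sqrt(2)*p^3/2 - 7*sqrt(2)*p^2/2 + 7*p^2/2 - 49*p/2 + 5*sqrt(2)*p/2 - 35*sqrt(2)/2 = (p - 7)*(p + 5*sqrt(2)/2)*(sqrt(2)*p/2 + 1)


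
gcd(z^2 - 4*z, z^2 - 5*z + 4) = z - 4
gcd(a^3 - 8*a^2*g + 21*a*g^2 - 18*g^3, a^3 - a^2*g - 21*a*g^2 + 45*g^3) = a^2 - 6*a*g + 9*g^2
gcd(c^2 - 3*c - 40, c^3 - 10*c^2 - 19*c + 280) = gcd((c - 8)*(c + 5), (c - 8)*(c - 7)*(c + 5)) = c^2 - 3*c - 40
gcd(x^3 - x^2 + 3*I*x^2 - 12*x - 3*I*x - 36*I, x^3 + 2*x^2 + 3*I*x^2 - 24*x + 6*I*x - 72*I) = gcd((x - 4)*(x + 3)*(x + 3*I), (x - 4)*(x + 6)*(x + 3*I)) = x^2 + x*(-4 + 3*I) - 12*I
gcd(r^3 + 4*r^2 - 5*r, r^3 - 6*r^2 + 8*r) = r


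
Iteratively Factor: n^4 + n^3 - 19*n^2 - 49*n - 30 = (n + 1)*(n^3 - 19*n - 30) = (n + 1)*(n + 2)*(n^2 - 2*n - 15) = (n + 1)*(n + 2)*(n + 3)*(n - 5)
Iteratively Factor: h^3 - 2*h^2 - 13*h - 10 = (h + 1)*(h^2 - 3*h - 10) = (h + 1)*(h + 2)*(h - 5)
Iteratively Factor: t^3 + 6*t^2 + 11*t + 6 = (t + 2)*(t^2 + 4*t + 3) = (t + 2)*(t + 3)*(t + 1)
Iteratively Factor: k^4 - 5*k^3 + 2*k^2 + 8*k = (k - 4)*(k^3 - k^2 - 2*k) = (k - 4)*(k - 2)*(k^2 + k) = (k - 4)*(k - 2)*(k + 1)*(k)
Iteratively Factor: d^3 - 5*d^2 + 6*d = (d - 3)*(d^2 - 2*d) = d*(d - 3)*(d - 2)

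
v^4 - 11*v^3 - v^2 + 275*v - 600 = (v - 8)*(v - 5)*(v - 3)*(v + 5)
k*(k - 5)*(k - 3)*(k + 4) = k^4 - 4*k^3 - 17*k^2 + 60*k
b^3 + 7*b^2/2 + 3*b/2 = b*(b + 1/2)*(b + 3)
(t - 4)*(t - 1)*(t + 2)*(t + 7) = t^4 + 4*t^3 - 27*t^2 - 34*t + 56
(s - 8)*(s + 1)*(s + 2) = s^3 - 5*s^2 - 22*s - 16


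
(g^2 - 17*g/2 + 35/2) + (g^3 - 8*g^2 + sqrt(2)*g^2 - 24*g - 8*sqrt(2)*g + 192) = g^3 - 7*g^2 + sqrt(2)*g^2 - 65*g/2 - 8*sqrt(2)*g + 419/2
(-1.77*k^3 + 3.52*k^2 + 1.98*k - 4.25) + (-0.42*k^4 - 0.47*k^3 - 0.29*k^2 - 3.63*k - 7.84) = -0.42*k^4 - 2.24*k^3 + 3.23*k^2 - 1.65*k - 12.09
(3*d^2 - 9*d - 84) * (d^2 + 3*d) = 3*d^4 - 111*d^2 - 252*d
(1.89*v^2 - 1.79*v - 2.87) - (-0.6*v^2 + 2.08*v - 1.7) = 2.49*v^2 - 3.87*v - 1.17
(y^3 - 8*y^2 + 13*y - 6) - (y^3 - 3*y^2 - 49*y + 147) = -5*y^2 + 62*y - 153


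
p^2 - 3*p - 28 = (p - 7)*(p + 4)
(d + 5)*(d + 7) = d^2 + 12*d + 35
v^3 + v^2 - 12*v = v*(v - 3)*(v + 4)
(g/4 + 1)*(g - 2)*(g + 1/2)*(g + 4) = g^4/4 + 13*g^3/8 + 3*g^2/4 - 8*g - 4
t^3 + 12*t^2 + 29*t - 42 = (t - 1)*(t + 6)*(t + 7)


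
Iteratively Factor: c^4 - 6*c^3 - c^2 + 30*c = (c - 3)*(c^3 - 3*c^2 - 10*c) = (c - 3)*(c + 2)*(c^2 - 5*c) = c*(c - 3)*(c + 2)*(c - 5)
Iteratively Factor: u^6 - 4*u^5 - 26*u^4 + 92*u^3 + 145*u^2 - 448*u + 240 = (u - 4)*(u^5 - 26*u^3 - 12*u^2 + 97*u - 60) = (u - 4)*(u - 1)*(u^4 + u^3 - 25*u^2 - 37*u + 60) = (u - 4)*(u - 1)*(u + 4)*(u^3 - 3*u^2 - 13*u + 15) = (u - 5)*(u - 4)*(u - 1)*(u + 4)*(u^2 + 2*u - 3) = (u - 5)*(u - 4)*(u - 1)^2*(u + 4)*(u + 3)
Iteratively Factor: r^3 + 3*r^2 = (r + 3)*(r^2) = r*(r + 3)*(r)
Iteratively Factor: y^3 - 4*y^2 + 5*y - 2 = (y - 1)*(y^2 - 3*y + 2) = (y - 2)*(y - 1)*(y - 1)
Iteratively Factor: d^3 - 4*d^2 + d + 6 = (d - 3)*(d^2 - d - 2) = (d - 3)*(d - 2)*(d + 1)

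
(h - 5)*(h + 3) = h^2 - 2*h - 15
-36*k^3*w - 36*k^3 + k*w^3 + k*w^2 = (-6*k + w)*(6*k + w)*(k*w + k)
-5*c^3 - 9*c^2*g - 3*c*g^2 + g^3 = (-5*c + g)*(c + g)^2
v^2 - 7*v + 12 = (v - 4)*(v - 3)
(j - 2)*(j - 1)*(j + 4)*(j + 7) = j^4 + 8*j^3 - 3*j^2 - 62*j + 56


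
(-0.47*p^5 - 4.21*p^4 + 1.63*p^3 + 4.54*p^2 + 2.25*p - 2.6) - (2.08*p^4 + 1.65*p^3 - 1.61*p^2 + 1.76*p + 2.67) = -0.47*p^5 - 6.29*p^4 - 0.02*p^3 + 6.15*p^2 + 0.49*p - 5.27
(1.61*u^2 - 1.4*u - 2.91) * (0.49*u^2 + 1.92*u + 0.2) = 0.7889*u^4 + 2.4052*u^3 - 3.7919*u^2 - 5.8672*u - 0.582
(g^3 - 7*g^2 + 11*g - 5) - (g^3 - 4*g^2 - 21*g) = -3*g^2 + 32*g - 5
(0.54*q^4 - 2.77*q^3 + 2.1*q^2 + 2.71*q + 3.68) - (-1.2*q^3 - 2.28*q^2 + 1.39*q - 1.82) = 0.54*q^4 - 1.57*q^3 + 4.38*q^2 + 1.32*q + 5.5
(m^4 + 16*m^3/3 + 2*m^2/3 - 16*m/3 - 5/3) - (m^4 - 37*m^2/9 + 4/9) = 16*m^3/3 + 43*m^2/9 - 16*m/3 - 19/9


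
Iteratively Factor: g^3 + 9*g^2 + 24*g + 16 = (g + 4)*(g^2 + 5*g + 4) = (g + 1)*(g + 4)*(g + 4)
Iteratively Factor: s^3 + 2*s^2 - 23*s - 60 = (s + 3)*(s^2 - s - 20) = (s - 5)*(s + 3)*(s + 4)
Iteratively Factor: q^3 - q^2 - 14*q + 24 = (q - 2)*(q^2 + q - 12) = (q - 2)*(q + 4)*(q - 3)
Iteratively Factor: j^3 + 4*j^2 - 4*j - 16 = (j + 4)*(j^2 - 4) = (j - 2)*(j + 4)*(j + 2)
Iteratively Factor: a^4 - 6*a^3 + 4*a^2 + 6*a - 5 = (a + 1)*(a^3 - 7*a^2 + 11*a - 5) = (a - 1)*(a + 1)*(a^2 - 6*a + 5) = (a - 1)^2*(a + 1)*(a - 5)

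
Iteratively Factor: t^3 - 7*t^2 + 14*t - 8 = (t - 1)*(t^2 - 6*t + 8) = (t - 4)*(t - 1)*(t - 2)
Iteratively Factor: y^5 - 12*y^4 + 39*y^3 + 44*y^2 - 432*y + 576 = (y - 3)*(y^4 - 9*y^3 + 12*y^2 + 80*y - 192) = (y - 4)*(y - 3)*(y^3 - 5*y^2 - 8*y + 48) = (y - 4)^2*(y - 3)*(y^2 - y - 12) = (y - 4)^3*(y - 3)*(y + 3)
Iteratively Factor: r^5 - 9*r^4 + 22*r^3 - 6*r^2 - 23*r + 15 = (r - 3)*(r^4 - 6*r^3 + 4*r^2 + 6*r - 5) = (r - 3)*(r - 1)*(r^3 - 5*r^2 - r + 5) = (r - 3)*(r - 1)*(r + 1)*(r^2 - 6*r + 5) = (r - 3)*(r - 1)^2*(r + 1)*(r - 5)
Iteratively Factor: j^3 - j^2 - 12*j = (j)*(j^2 - j - 12) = j*(j + 3)*(j - 4)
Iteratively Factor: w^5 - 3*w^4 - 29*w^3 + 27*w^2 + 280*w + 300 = (w + 2)*(w^4 - 5*w^3 - 19*w^2 + 65*w + 150) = (w - 5)*(w + 2)*(w^3 - 19*w - 30) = (w - 5)*(w + 2)^2*(w^2 - 2*w - 15) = (w - 5)^2*(w + 2)^2*(w + 3)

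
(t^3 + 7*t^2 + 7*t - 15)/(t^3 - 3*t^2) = (t^3 + 7*t^2 + 7*t - 15)/(t^2*(t - 3))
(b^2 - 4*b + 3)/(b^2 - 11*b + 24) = (b - 1)/(b - 8)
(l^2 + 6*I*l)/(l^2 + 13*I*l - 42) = l/(l + 7*I)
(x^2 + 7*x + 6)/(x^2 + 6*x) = (x + 1)/x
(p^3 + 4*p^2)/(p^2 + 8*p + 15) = p^2*(p + 4)/(p^2 + 8*p + 15)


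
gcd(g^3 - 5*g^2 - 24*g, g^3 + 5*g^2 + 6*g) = g^2 + 3*g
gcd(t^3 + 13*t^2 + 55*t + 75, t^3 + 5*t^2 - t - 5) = t + 5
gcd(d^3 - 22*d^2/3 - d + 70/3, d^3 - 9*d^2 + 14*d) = d^2 - 9*d + 14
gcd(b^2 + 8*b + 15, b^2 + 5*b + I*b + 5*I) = b + 5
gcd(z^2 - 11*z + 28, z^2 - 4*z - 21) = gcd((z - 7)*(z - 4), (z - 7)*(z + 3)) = z - 7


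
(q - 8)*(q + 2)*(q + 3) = q^3 - 3*q^2 - 34*q - 48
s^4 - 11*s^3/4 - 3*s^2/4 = s^2*(s - 3)*(s + 1/4)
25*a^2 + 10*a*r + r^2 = (5*a + r)^2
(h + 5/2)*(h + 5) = h^2 + 15*h/2 + 25/2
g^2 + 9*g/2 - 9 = (g - 3/2)*(g + 6)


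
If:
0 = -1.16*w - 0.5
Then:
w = -0.43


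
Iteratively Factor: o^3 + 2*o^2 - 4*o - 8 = (o - 2)*(o^2 + 4*o + 4) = (o - 2)*(o + 2)*(o + 2)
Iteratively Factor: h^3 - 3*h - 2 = (h - 2)*(h^2 + 2*h + 1) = (h - 2)*(h + 1)*(h + 1)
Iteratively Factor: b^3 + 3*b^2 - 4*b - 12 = (b + 2)*(b^2 + b - 6) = (b + 2)*(b + 3)*(b - 2)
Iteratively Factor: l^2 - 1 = (l + 1)*(l - 1)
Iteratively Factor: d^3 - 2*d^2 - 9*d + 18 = (d - 2)*(d^2 - 9) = (d - 3)*(d - 2)*(d + 3)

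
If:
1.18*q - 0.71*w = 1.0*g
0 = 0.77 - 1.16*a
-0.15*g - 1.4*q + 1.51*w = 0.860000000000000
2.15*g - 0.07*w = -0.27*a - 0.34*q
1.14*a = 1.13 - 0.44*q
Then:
No Solution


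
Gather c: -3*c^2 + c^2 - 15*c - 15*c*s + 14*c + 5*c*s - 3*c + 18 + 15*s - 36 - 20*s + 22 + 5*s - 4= -2*c^2 + c*(-10*s - 4)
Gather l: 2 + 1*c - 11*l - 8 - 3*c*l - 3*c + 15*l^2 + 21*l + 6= -2*c + 15*l^2 + l*(10 - 3*c)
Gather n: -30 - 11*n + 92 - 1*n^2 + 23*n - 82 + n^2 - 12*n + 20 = 0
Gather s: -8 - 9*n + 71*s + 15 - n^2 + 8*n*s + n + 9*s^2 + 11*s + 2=-n^2 - 8*n + 9*s^2 + s*(8*n + 82) + 9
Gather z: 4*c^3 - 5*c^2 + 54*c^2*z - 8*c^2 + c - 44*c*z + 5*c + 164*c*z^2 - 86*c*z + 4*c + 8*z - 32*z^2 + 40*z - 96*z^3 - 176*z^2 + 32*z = 4*c^3 - 13*c^2 + 10*c - 96*z^3 + z^2*(164*c - 208) + z*(54*c^2 - 130*c + 80)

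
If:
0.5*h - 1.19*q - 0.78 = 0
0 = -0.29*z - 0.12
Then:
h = 2.38*q + 1.56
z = -0.41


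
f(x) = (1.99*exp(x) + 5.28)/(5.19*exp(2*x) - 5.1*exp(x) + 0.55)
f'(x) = (1.99*exp(x) + 5.28)*(-10.38*exp(2*x) + 5.1*exp(x))/(5.19*exp(2*x) - 5.1*exp(x) + 0.55)^2 + 1.99*exp(x)/(5.19*exp(2*x) - 5.1*exp(x) + 0.55)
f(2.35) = 0.05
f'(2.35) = -0.07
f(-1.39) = -14.50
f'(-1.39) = 21.56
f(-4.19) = 11.20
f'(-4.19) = 1.83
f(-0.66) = -9.02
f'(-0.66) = -3.24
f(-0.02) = 13.45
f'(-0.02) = -120.86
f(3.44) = 0.01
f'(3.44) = -0.02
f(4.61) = 0.00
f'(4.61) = -0.00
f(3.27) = 0.02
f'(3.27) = -0.02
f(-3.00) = 17.41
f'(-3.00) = 13.18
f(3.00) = 0.02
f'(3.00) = -0.03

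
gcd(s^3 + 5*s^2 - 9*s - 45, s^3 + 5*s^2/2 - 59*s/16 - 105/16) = s + 3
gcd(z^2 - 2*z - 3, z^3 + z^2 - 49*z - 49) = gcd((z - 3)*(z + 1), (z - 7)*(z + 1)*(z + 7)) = z + 1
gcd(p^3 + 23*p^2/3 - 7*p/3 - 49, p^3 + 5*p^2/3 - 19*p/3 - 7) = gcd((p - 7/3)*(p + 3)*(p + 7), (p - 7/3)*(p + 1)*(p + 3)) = p^2 + 2*p/3 - 7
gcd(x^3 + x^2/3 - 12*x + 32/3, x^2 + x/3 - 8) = x - 8/3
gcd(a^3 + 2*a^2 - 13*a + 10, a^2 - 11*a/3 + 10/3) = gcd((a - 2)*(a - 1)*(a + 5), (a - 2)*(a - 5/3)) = a - 2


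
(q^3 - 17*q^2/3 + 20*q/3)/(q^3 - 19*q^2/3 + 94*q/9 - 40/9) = 3*q/(3*q - 2)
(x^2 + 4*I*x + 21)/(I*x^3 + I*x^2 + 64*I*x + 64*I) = (-I*x^2 + 4*x - 21*I)/(x^3 + x^2 + 64*x + 64)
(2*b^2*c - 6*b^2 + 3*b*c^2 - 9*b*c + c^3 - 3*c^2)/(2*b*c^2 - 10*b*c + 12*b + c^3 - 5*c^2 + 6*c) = (b + c)/(c - 2)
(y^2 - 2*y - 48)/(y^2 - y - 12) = (-y^2 + 2*y + 48)/(-y^2 + y + 12)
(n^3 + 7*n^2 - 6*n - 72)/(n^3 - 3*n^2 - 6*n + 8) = (n^3 + 7*n^2 - 6*n - 72)/(n^3 - 3*n^2 - 6*n + 8)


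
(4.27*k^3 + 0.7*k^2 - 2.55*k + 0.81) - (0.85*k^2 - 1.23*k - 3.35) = 4.27*k^3 - 0.15*k^2 - 1.32*k + 4.16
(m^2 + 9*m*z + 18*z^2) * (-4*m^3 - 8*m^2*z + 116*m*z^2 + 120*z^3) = -4*m^5 - 44*m^4*z - 28*m^3*z^2 + 1020*m^2*z^3 + 3168*m*z^4 + 2160*z^5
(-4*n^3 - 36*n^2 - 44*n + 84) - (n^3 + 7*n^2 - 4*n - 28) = -5*n^3 - 43*n^2 - 40*n + 112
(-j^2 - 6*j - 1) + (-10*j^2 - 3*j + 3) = -11*j^2 - 9*j + 2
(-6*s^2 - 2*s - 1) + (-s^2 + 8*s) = -7*s^2 + 6*s - 1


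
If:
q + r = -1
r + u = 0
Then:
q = u - 1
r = -u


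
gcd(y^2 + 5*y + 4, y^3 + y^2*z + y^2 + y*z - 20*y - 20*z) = 1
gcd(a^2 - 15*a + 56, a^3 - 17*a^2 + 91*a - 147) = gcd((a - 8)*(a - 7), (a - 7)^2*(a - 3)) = a - 7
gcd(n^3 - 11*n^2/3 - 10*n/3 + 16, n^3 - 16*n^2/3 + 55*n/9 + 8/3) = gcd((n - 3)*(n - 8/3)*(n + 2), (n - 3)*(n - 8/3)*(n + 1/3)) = n^2 - 17*n/3 + 8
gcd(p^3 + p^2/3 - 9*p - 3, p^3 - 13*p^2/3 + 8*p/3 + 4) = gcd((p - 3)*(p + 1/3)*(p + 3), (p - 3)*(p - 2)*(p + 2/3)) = p - 3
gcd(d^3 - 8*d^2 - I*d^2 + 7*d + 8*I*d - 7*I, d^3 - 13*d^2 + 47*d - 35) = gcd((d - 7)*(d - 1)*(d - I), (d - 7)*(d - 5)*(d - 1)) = d^2 - 8*d + 7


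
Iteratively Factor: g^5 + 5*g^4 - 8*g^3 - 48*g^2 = (g + 4)*(g^4 + g^3 - 12*g^2) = g*(g + 4)*(g^3 + g^2 - 12*g) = g*(g + 4)^2*(g^2 - 3*g) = g^2*(g + 4)^2*(g - 3)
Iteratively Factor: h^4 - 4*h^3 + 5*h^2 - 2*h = (h - 1)*(h^3 - 3*h^2 + 2*h) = h*(h - 1)*(h^2 - 3*h + 2) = h*(h - 1)^2*(h - 2)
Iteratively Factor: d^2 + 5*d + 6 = (d + 3)*(d + 2)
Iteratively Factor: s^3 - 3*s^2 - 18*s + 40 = (s - 5)*(s^2 + 2*s - 8) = (s - 5)*(s - 2)*(s + 4)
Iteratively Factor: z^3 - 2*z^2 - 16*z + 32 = (z + 4)*(z^2 - 6*z + 8) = (z - 4)*(z + 4)*(z - 2)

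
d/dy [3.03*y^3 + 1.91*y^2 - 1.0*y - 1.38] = 9.09*y^2 + 3.82*y - 1.0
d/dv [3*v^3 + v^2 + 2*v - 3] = 9*v^2 + 2*v + 2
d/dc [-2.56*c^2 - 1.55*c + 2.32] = -5.12*c - 1.55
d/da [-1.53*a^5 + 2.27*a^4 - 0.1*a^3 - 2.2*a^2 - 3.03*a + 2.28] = -7.65*a^4 + 9.08*a^3 - 0.3*a^2 - 4.4*a - 3.03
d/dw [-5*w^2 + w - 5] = 1 - 10*w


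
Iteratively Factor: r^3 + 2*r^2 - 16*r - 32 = (r + 4)*(r^2 - 2*r - 8) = (r + 2)*(r + 4)*(r - 4)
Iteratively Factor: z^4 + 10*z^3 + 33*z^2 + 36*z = (z + 4)*(z^3 + 6*z^2 + 9*z) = z*(z + 4)*(z^2 + 6*z + 9) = z*(z + 3)*(z + 4)*(z + 3)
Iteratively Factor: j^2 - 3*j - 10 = (j + 2)*(j - 5)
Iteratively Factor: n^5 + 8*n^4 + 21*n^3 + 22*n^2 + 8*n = (n + 1)*(n^4 + 7*n^3 + 14*n^2 + 8*n) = (n + 1)*(n + 2)*(n^3 + 5*n^2 + 4*n) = (n + 1)*(n + 2)*(n + 4)*(n^2 + n) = (n + 1)^2*(n + 2)*(n + 4)*(n)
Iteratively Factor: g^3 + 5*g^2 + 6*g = (g + 2)*(g^2 + 3*g) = g*(g + 2)*(g + 3)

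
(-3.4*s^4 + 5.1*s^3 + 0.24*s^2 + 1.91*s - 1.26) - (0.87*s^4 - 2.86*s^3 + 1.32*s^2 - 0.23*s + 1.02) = -4.27*s^4 + 7.96*s^3 - 1.08*s^2 + 2.14*s - 2.28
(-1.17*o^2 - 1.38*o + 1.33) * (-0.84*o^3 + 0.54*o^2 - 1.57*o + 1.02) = 0.9828*o^5 + 0.5274*o^4 - 0.0255*o^3 + 1.6914*o^2 - 3.4957*o + 1.3566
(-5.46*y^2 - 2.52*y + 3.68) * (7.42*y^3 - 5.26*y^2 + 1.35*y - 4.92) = -40.5132*y^5 + 10.0212*y^4 + 33.1898*y^3 + 4.1044*y^2 + 17.3664*y - 18.1056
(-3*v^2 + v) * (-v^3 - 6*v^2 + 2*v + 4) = 3*v^5 + 17*v^4 - 12*v^3 - 10*v^2 + 4*v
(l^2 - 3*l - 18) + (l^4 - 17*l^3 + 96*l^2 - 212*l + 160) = l^4 - 17*l^3 + 97*l^2 - 215*l + 142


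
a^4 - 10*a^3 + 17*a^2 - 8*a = a*(a - 8)*(a - 1)^2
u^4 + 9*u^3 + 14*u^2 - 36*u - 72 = (u - 2)*(u + 2)*(u + 3)*(u + 6)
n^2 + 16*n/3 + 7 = (n + 7/3)*(n + 3)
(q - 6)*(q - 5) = q^2 - 11*q + 30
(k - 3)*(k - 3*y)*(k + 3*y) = k^3 - 3*k^2 - 9*k*y^2 + 27*y^2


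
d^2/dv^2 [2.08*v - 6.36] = 0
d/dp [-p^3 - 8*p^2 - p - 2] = -3*p^2 - 16*p - 1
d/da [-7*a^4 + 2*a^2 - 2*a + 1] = -28*a^3 + 4*a - 2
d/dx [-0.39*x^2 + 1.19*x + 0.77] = 1.19 - 0.78*x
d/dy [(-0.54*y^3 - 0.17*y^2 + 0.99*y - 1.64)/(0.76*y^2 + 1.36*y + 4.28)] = (-0.4104*y^4 - 1.4688*y^3 - 7.9172*y^2 + 1.0376*y + 6.4676)/(0.5776*y^4 + 2.0672*y^3 + 8.3552*y^2 + 11.6416*y + 18.3184)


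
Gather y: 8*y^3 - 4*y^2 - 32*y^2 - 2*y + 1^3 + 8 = 8*y^3 - 36*y^2 - 2*y + 9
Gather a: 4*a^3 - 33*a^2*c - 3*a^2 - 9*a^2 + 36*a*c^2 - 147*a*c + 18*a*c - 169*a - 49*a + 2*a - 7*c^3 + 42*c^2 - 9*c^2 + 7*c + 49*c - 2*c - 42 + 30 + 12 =4*a^3 + a^2*(-33*c - 12) + a*(36*c^2 - 129*c - 216) - 7*c^3 + 33*c^2 + 54*c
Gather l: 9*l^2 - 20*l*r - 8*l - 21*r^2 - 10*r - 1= 9*l^2 + l*(-20*r - 8) - 21*r^2 - 10*r - 1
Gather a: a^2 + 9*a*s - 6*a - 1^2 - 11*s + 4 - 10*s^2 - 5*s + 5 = a^2 + a*(9*s - 6) - 10*s^2 - 16*s + 8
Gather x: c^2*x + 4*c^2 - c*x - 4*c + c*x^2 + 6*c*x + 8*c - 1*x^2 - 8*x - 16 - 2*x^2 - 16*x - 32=4*c^2 + 4*c + x^2*(c - 3) + x*(c^2 + 5*c - 24) - 48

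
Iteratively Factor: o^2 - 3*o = (o)*(o - 3)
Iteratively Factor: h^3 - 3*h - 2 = (h + 1)*(h^2 - h - 2) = (h + 1)^2*(h - 2)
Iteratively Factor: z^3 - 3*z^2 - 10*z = (z - 5)*(z^2 + 2*z) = z*(z - 5)*(z + 2)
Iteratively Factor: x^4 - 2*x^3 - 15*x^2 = (x + 3)*(x^3 - 5*x^2) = x*(x + 3)*(x^2 - 5*x) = x*(x - 5)*(x + 3)*(x)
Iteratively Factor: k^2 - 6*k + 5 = (k - 1)*(k - 5)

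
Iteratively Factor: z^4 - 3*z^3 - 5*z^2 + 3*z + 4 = (z + 1)*(z^3 - 4*z^2 - z + 4) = (z + 1)^2*(z^2 - 5*z + 4) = (z - 4)*(z + 1)^2*(z - 1)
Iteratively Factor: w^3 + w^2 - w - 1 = (w + 1)*(w^2 - 1) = (w + 1)^2*(w - 1)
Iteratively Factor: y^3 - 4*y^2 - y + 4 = (y - 4)*(y^2 - 1) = (y - 4)*(y - 1)*(y + 1)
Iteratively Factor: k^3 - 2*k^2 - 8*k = (k + 2)*(k^2 - 4*k) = (k - 4)*(k + 2)*(k)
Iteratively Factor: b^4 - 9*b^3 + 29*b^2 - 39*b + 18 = (b - 3)*(b^3 - 6*b^2 + 11*b - 6) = (b - 3)*(b - 1)*(b^2 - 5*b + 6) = (b - 3)^2*(b - 1)*(b - 2)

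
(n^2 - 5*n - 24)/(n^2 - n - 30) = (-n^2 + 5*n + 24)/(-n^2 + n + 30)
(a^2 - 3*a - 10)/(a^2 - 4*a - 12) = (a - 5)/(a - 6)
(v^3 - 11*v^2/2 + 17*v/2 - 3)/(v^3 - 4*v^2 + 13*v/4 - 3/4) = 2*(v - 2)/(2*v - 1)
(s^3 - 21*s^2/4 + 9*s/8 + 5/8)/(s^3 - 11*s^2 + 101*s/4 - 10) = (4*s^2 - 19*s - 5)/(2*(2*s^2 - 21*s + 40))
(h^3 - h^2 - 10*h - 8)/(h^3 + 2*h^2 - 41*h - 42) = (h^2 - 2*h - 8)/(h^2 + h - 42)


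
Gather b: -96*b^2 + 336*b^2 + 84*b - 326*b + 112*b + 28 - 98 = 240*b^2 - 130*b - 70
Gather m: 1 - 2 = -1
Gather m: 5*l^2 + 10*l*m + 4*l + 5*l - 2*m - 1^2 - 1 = 5*l^2 + 9*l + m*(10*l - 2) - 2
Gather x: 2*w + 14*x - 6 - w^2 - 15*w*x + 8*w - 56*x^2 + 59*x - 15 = -w^2 + 10*w - 56*x^2 + x*(73 - 15*w) - 21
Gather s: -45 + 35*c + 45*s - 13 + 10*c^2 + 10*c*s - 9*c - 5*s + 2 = 10*c^2 + 26*c + s*(10*c + 40) - 56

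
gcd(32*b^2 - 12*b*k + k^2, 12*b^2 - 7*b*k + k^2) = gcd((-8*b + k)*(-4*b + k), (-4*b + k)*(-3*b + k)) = 4*b - k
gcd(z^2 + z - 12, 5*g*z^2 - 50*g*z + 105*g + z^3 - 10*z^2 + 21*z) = z - 3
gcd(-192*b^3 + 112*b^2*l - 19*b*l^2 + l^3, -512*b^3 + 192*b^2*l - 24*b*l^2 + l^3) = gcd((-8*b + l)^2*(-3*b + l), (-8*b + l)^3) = 64*b^2 - 16*b*l + l^2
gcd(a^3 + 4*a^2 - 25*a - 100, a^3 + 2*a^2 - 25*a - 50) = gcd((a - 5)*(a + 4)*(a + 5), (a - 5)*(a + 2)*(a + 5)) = a^2 - 25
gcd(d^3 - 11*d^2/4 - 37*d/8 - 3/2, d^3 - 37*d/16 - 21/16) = d + 3/4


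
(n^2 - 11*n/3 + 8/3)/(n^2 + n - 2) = (n - 8/3)/(n + 2)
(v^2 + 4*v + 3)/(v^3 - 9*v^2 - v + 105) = (v + 1)/(v^2 - 12*v + 35)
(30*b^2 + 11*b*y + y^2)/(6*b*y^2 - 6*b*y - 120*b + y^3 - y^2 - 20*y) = (5*b + y)/(y^2 - y - 20)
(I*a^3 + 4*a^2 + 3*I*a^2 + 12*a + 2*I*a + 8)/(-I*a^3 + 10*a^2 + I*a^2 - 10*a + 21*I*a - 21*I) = (-a^3 + a^2*(-3 + 4*I) + a*(-2 + 12*I) + 8*I)/(a^3 + a^2*(-1 + 10*I) + a*(-21 - 10*I) + 21)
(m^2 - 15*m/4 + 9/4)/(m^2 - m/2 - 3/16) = 4*(m - 3)/(4*m + 1)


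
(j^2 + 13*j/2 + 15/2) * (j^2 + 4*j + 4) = j^4 + 21*j^3/2 + 75*j^2/2 + 56*j + 30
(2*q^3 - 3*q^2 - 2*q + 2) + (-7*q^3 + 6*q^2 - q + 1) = -5*q^3 + 3*q^2 - 3*q + 3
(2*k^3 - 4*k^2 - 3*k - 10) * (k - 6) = 2*k^4 - 16*k^3 + 21*k^2 + 8*k + 60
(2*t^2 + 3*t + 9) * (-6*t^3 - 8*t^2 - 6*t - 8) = -12*t^5 - 34*t^4 - 90*t^3 - 106*t^2 - 78*t - 72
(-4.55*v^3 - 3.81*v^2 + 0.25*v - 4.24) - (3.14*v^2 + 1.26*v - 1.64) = -4.55*v^3 - 6.95*v^2 - 1.01*v - 2.6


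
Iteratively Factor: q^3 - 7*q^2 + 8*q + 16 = (q - 4)*(q^2 - 3*q - 4) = (q - 4)^2*(q + 1)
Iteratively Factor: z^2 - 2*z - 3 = (z + 1)*(z - 3)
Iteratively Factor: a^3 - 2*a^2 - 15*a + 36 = (a - 3)*(a^2 + a - 12) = (a - 3)*(a + 4)*(a - 3)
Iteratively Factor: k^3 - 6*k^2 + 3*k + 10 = (k - 2)*(k^2 - 4*k - 5) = (k - 2)*(k + 1)*(k - 5)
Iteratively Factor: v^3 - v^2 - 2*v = (v - 2)*(v^2 + v) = (v - 2)*(v + 1)*(v)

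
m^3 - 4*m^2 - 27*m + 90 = (m - 6)*(m - 3)*(m + 5)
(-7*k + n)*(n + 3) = -7*k*n - 21*k + n^2 + 3*n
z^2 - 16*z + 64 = (z - 8)^2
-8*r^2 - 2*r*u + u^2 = (-4*r + u)*(2*r + u)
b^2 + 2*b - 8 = (b - 2)*(b + 4)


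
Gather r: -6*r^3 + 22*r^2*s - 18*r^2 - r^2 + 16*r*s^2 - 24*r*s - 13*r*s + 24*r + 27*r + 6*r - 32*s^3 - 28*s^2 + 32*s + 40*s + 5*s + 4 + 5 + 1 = -6*r^3 + r^2*(22*s - 19) + r*(16*s^2 - 37*s + 57) - 32*s^3 - 28*s^2 + 77*s + 10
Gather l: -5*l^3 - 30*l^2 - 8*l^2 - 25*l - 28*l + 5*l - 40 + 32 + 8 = -5*l^3 - 38*l^2 - 48*l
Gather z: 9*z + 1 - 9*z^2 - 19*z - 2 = -9*z^2 - 10*z - 1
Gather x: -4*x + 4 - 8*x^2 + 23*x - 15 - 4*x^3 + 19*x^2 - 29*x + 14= -4*x^3 + 11*x^2 - 10*x + 3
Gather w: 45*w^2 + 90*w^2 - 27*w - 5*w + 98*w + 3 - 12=135*w^2 + 66*w - 9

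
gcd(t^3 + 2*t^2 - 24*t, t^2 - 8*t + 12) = 1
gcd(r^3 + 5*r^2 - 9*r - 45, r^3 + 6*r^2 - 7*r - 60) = r^2 + 2*r - 15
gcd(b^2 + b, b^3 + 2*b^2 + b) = b^2 + b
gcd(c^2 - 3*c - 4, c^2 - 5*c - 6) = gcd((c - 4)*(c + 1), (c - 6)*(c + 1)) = c + 1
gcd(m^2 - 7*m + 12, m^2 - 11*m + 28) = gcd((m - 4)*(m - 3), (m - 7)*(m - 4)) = m - 4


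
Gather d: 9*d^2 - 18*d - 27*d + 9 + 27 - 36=9*d^2 - 45*d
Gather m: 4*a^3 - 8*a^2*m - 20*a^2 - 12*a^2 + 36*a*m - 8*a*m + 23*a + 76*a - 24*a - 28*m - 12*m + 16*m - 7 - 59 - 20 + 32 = 4*a^3 - 32*a^2 + 75*a + m*(-8*a^2 + 28*a - 24) - 54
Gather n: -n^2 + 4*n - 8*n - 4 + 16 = -n^2 - 4*n + 12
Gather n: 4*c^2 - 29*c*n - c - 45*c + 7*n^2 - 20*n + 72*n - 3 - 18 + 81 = 4*c^2 - 46*c + 7*n^2 + n*(52 - 29*c) + 60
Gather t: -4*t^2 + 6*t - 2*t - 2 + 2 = -4*t^2 + 4*t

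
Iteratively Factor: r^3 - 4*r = (r + 2)*(r^2 - 2*r) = (r - 2)*(r + 2)*(r)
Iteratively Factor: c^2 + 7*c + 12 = (c + 3)*(c + 4)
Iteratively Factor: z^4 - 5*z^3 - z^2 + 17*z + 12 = (z + 1)*(z^3 - 6*z^2 + 5*z + 12) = (z + 1)^2*(z^2 - 7*z + 12) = (z - 3)*(z + 1)^2*(z - 4)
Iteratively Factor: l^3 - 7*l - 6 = (l + 2)*(l^2 - 2*l - 3) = (l - 3)*(l + 2)*(l + 1)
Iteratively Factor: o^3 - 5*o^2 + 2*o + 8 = (o + 1)*(o^2 - 6*o + 8) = (o - 2)*(o + 1)*(o - 4)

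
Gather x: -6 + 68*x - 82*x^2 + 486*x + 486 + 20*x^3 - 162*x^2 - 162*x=20*x^3 - 244*x^2 + 392*x + 480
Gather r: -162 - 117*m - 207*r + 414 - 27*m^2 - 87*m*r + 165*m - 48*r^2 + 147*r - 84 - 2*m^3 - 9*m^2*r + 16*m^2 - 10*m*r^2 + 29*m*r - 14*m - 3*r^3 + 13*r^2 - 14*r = -2*m^3 - 11*m^2 + 34*m - 3*r^3 + r^2*(-10*m - 35) + r*(-9*m^2 - 58*m - 74) + 168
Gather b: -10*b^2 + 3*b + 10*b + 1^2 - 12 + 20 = -10*b^2 + 13*b + 9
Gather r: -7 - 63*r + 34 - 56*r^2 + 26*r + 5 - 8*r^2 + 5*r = -64*r^2 - 32*r + 32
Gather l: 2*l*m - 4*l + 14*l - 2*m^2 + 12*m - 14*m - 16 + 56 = l*(2*m + 10) - 2*m^2 - 2*m + 40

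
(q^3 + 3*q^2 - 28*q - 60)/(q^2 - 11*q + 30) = (q^2 + 8*q + 12)/(q - 6)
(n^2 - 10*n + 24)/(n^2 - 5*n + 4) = (n - 6)/(n - 1)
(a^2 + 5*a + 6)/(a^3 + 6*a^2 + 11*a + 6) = 1/(a + 1)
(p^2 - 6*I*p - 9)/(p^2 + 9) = (p - 3*I)/(p + 3*I)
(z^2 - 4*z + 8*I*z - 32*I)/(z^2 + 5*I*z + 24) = (z - 4)/(z - 3*I)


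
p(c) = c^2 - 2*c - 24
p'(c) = 2*c - 2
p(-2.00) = -16.00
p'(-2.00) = -6.00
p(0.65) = -24.88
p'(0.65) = -0.70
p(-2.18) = -14.89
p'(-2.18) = -6.36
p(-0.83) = -21.65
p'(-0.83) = -3.66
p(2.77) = -21.87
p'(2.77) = 3.54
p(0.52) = -24.77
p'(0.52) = -0.96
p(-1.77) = -17.33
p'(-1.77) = -5.54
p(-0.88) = -21.47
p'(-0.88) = -3.76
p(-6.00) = 24.00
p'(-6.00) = -14.00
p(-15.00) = 231.00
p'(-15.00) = -32.00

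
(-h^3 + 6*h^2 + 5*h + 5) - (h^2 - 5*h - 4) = -h^3 + 5*h^2 + 10*h + 9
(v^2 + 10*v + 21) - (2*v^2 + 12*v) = -v^2 - 2*v + 21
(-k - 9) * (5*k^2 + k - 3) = -5*k^3 - 46*k^2 - 6*k + 27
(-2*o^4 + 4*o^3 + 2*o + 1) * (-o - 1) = 2*o^5 - 2*o^4 - 4*o^3 - 2*o^2 - 3*o - 1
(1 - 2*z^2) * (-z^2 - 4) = 2*z^4 + 7*z^2 - 4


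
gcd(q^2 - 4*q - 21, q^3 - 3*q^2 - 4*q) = 1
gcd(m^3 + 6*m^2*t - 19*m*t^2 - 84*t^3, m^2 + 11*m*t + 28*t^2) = m + 7*t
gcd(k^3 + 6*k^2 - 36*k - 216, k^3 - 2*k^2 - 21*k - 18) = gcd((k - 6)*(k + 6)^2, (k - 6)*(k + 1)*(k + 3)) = k - 6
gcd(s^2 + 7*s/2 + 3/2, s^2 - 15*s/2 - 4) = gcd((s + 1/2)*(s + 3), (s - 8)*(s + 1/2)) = s + 1/2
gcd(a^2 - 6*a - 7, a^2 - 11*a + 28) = a - 7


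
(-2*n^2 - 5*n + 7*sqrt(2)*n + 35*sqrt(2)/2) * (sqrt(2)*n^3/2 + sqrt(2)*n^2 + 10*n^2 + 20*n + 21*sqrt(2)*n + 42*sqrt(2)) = -sqrt(2)*n^5 - 13*n^4 - 9*sqrt(2)*n^4/2 - 117*n^3/2 + 23*sqrt(2)*n^3 + 126*sqrt(2)*n^2 + 229*n^2 + 140*sqrt(2)*n + 1323*n + 1470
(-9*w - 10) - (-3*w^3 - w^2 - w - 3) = 3*w^3 + w^2 - 8*w - 7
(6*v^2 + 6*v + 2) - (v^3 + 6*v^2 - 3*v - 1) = -v^3 + 9*v + 3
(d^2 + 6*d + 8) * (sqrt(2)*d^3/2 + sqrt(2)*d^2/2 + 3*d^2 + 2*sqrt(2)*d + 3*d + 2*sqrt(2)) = sqrt(2)*d^5/2 + 3*d^4 + 7*sqrt(2)*d^4/2 + 9*sqrt(2)*d^3 + 21*d^3 + 18*sqrt(2)*d^2 + 42*d^2 + 24*d + 28*sqrt(2)*d + 16*sqrt(2)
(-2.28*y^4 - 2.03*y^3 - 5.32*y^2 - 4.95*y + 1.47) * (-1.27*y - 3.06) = 2.8956*y^5 + 9.5549*y^4 + 12.9682*y^3 + 22.5657*y^2 + 13.2801*y - 4.4982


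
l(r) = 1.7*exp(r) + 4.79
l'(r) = 1.7*exp(r)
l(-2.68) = 4.91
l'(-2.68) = 0.12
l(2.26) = 21.08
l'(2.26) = 16.29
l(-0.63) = 5.70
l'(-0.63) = 0.91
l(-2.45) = 4.94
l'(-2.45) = 0.15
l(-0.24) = 6.13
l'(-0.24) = 1.34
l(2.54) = 26.35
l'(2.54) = 21.56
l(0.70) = 8.21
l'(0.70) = 3.42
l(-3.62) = 4.84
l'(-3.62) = 0.05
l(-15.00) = 4.79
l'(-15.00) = 0.00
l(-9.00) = 4.79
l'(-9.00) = 0.00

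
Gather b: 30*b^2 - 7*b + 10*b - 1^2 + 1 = 30*b^2 + 3*b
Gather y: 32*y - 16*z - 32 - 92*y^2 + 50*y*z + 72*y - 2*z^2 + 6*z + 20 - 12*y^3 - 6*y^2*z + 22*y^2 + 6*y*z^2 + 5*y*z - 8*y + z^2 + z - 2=-12*y^3 + y^2*(-6*z - 70) + y*(6*z^2 + 55*z + 96) - z^2 - 9*z - 14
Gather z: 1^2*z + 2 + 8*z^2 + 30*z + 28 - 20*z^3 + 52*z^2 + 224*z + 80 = -20*z^3 + 60*z^2 + 255*z + 110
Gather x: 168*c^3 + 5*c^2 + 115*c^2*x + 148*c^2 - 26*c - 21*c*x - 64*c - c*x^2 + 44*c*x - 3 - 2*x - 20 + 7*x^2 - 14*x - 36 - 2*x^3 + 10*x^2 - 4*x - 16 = 168*c^3 + 153*c^2 - 90*c - 2*x^3 + x^2*(17 - c) + x*(115*c^2 + 23*c - 20) - 75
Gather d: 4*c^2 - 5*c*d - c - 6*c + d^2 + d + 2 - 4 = 4*c^2 - 7*c + d^2 + d*(1 - 5*c) - 2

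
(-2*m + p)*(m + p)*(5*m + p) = -10*m^3 - 7*m^2*p + 4*m*p^2 + p^3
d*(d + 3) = d^2 + 3*d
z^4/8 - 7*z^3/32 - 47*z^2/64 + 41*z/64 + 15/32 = (z/4 + 1/2)*(z/2 + 1/4)*(z - 3)*(z - 5/4)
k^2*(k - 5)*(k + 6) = k^4 + k^3 - 30*k^2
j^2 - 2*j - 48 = (j - 8)*(j + 6)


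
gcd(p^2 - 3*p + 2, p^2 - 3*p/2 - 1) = p - 2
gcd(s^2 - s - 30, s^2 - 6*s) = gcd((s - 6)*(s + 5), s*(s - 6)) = s - 6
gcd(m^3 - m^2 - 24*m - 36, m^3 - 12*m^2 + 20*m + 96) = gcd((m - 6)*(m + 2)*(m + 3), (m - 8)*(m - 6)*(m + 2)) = m^2 - 4*m - 12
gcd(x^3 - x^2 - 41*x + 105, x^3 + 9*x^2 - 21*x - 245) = x^2 + 2*x - 35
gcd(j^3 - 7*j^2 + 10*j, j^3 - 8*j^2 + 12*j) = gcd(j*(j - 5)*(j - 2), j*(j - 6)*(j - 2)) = j^2 - 2*j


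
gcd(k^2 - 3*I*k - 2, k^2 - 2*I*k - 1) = k - I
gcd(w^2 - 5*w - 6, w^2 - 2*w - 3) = w + 1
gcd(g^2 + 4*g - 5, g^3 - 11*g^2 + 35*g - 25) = g - 1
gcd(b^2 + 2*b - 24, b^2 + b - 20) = b - 4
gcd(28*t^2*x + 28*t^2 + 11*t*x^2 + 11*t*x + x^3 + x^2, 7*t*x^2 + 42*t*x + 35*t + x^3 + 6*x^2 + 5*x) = 7*t*x + 7*t + x^2 + x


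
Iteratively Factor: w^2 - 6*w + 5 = (w - 5)*(w - 1)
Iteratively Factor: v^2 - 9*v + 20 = (v - 4)*(v - 5)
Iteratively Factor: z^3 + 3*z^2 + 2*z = (z + 2)*(z^2 + z) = (z + 1)*(z + 2)*(z)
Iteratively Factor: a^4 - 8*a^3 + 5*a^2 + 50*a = (a - 5)*(a^3 - 3*a^2 - 10*a) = (a - 5)*(a + 2)*(a^2 - 5*a) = (a - 5)^2*(a + 2)*(a)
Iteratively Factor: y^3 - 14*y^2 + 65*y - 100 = (y - 5)*(y^2 - 9*y + 20) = (y - 5)^2*(y - 4)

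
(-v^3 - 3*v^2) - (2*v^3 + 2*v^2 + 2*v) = -3*v^3 - 5*v^2 - 2*v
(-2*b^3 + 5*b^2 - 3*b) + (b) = -2*b^3 + 5*b^2 - 2*b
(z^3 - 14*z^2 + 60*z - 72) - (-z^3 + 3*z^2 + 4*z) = 2*z^3 - 17*z^2 + 56*z - 72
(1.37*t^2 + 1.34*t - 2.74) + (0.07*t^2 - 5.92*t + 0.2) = 1.44*t^2 - 4.58*t - 2.54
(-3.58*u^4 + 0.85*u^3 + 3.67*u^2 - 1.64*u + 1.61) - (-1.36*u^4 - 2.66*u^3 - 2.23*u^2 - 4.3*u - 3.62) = -2.22*u^4 + 3.51*u^3 + 5.9*u^2 + 2.66*u + 5.23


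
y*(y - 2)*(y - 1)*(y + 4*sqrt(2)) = y^4 - 3*y^3 + 4*sqrt(2)*y^3 - 12*sqrt(2)*y^2 + 2*y^2 + 8*sqrt(2)*y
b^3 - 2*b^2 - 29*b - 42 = (b - 7)*(b + 2)*(b + 3)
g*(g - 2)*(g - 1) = g^3 - 3*g^2 + 2*g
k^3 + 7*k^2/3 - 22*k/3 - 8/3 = (k - 2)*(k + 1/3)*(k + 4)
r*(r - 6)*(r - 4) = r^3 - 10*r^2 + 24*r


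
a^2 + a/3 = a*(a + 1/3)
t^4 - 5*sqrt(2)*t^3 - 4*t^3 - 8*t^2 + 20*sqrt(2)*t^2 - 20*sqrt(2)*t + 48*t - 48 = (t - 2)^2*(t - 6*sqrt(2))*(t + sqrt(2))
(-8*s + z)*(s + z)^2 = -8*s^3 - 15*s^2*z - 6*s*z^2 + z^3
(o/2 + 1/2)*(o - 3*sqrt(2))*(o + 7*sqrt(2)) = o^3/2 + o^2/2 + 2*sqrt(2)*o^2 - 21*o + 2*sqrt(2)*o - 21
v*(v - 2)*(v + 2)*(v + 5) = v^4 + 5*v^3 - 4*v^2 - 20*v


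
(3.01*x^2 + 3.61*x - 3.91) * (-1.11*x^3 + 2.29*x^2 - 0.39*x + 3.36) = -3.3411*x^5 + 2.8858*x^4 + 11.4331*x^3 - 0.248200000000003*x^2 + 13.6545*x - 13.1376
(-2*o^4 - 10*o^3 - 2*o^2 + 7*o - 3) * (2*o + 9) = -4*o^5 - 38*o^4 - 94*o^3 - 4*o^2 + 57*o - 27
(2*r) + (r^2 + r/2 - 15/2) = r^2 + 5*r/2 - 15/2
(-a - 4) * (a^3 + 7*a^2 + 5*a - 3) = -a^4 - 11*a^3 - 33*a^2 - 17*a + 12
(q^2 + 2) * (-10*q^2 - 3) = -10*q^4 - 23*q^2 - 6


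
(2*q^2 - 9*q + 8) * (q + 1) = 2*q^3 - 7*q^2 - q + 8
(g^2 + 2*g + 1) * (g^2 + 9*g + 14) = g^4 + 11*g^3 + 33*g^2 + 37*g + 14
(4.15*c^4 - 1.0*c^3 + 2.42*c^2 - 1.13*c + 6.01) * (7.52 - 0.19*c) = -0.7885*c^5 + 31.398*c^4 - 7.9798*c^3 + 18.4131*c^2 - 9.6395*c + 45.1952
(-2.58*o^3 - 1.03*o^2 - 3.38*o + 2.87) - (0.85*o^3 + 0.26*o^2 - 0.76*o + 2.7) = -3.43*o^3 - 1.29*o^2 - 2.62*o + 0.17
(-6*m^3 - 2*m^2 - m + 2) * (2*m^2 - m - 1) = -12*m^5 + 2*m^4 + 6*m^3 + 7*m^2 - m - 2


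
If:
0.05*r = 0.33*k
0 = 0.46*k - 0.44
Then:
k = 0.96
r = 6.31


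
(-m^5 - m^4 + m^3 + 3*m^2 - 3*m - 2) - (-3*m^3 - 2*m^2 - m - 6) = -m^5 - m^4 + 4*m^3 + 5*m^2 - 2*m + 4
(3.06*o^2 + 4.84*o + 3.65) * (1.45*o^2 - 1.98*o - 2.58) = 4.437*o^4 + 0.9592*o^3 - 12.1855*o^2 - 19.7142*o - 9.417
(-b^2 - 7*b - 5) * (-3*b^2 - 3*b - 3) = 3*b^4 + 24*b^3 + 39*b^2 + 36*b + 15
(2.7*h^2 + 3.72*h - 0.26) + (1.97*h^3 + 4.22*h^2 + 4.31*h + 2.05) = 1.97*h^3 + 6.92*h^2 + 8.03*h + 1.79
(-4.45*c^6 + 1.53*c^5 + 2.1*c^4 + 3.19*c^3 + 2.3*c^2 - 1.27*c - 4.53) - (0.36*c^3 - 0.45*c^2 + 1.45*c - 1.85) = -4.45*c^6 + 1.53*c^5 + 2.1*c^4 + 2.83*c^3 + 2.75*c^2 - 2.72*c - 2.68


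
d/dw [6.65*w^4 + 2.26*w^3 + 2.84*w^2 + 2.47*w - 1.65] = 26.6*w^3 + 6.78*w^2 + 5.68*w + 2.47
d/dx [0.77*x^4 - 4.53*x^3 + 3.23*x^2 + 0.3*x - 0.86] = 3.08*x^3 - 13.59*x^2 + 6.46*x + 0.3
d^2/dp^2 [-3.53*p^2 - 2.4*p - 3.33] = -7.06000000000000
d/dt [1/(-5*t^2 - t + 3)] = (10*t + 1)/(5*t^2 + t - 3)^2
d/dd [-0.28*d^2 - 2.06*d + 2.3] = -0.56*d - 2.06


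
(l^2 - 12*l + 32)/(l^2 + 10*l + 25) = (l^2 - 12*l + 32)/(l^2 + 10*l + 25)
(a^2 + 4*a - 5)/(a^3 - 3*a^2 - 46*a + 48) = (a + 5)/(a^2 - 2*a - 48)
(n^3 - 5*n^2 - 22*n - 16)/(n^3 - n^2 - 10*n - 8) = (n - 8)/(n - 4)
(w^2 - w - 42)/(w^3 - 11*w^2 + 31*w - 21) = (w + 6)/(w^2 - 4*w + 3)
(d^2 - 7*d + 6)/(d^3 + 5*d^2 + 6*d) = (d^2 - 7*d + 6)/(d*(d^2 + 5*d + 6))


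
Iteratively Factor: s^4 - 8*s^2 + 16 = (s - 2)*(s^3 + 2*s^2 - 4*s - 8) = (s - 2)^2*(s^2 + 4*s + 4) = (s - 2)^2*(s + 2)*(s + 2)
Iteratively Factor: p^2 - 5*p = (p)*(p - 5)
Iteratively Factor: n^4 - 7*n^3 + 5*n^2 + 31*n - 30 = (n - 3)*(n^3 - 4*n^2 - 7*n + 10) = (n - 3)*(n + 2)*(n^2 - 6*n + 5) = (n - 5)*(n - 3)*(n + 2)*(n - 1)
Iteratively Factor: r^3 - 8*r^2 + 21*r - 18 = (r - 3)*(r^2 - 5*r + 6) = (r - 3)^2*(r - 2)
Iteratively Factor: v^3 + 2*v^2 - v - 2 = (v + 2)*(v^2 - 1) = (v + 1)*(v + 2)*(v - 1)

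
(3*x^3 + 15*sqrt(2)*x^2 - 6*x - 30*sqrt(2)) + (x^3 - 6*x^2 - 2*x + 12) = 4*x^3 - 6*x^2 + 15*sqrt(2)*x^2 - 8*x - 30*sqrt(2) + 12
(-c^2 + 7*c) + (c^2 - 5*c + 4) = 2*c + 4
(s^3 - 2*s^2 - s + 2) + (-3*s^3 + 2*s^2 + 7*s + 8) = -2*s^3 + 6*s + 10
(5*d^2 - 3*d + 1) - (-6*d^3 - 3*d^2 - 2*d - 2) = 6*d^3 + 8*d^2 - d + 3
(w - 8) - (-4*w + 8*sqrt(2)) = 5*w - 8*sqrt(2) - 8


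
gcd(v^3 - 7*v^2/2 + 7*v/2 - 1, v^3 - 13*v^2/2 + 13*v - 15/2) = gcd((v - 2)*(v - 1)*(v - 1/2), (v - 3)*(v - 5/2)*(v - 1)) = v - 1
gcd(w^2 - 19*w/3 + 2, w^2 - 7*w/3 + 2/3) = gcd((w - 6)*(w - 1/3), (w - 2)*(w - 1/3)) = w - 1/3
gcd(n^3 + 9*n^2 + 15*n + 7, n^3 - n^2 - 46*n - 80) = 1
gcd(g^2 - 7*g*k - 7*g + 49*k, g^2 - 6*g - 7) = g - 7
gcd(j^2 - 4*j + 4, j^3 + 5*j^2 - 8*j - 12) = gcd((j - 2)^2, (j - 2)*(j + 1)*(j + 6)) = j - 2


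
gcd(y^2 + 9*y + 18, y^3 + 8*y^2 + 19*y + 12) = y + 3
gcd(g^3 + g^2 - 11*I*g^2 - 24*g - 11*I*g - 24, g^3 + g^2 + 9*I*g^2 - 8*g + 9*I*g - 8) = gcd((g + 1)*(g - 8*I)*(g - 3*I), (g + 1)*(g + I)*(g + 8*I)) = g + 1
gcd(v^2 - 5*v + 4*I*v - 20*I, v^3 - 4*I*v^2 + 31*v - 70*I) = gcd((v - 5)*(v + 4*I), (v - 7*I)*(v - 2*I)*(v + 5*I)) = 1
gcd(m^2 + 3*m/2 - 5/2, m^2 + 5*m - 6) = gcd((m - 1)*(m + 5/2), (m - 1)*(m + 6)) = m - 1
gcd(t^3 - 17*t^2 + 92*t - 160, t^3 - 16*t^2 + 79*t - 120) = t^2 - 13*t + 40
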